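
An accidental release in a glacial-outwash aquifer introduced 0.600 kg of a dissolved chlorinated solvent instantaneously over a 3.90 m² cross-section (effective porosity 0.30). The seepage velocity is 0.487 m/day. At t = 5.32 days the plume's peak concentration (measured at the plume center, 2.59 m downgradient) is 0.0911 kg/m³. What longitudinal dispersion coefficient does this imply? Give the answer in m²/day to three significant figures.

At the plume center C_max = M/(n_e·A·√(4πDt)), so D = M²/(4πt·(n_e·A·C_max)²).
n_e·A·C_max = 0.30 × 3.90 × 0.0911 = 0.1066 kg/m.
D = 0.600²/(4π × 5.32 × 0.1066²) = 0.474 m²/day.

0.474 m²/day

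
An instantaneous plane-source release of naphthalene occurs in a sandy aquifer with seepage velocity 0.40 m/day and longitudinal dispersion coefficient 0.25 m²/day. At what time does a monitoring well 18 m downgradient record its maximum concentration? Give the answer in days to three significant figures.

For the 1D instantaneous-source solution, setting ∂C/∂t = 0 at fixed x gives v²t² + 2Dt − x² = 0, so t = (√(D² + v²x²) − D)/v².
√(D² + v²x²) = √(0.25² + 0.40² × 18²) = 7.204; v² = 0.16.
t = (7.204 − 0.25)/0.16 = 43.5 days (vs. the pure-advection estimate x/v = 45.0 d).

43.5 days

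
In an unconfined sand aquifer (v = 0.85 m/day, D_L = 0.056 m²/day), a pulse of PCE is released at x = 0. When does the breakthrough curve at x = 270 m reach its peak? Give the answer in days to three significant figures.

For the 1D instantaneous-source solution, setting ∂C/∂t = 0 at fixed x gives v²t² + 2Dt − x² = 0, so t = (√(D² + v²x²) − D)/v².
√(D² + v²x²) = √(0.056² + 0.85² × 270²) = 229.5; v² = 0.7225.
t = (229.5 − 0.056)/0.7225 = 318 days (vs. the pure-advection estimate x/v = 318 d).

318 days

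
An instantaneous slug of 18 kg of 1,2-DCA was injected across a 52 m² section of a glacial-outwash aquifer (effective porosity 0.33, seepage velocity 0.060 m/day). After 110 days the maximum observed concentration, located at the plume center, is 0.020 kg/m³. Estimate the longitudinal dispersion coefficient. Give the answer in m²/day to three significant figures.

At the plume center C_max = M/(n_e·A·√(4πDt)), so D = M²/(4πt·(n_e·A·C_max)²).
n_e·A·C_max = 0.33 × 52 × 0.020 = 0.3432 kg/m.
D = 18²/(4π × 110 × 0.3432²) = 1.99 m²/day.

1.99 m²/day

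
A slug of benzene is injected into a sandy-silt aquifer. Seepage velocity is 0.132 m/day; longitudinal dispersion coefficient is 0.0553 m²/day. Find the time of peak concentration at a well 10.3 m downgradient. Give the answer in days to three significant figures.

74.9 days

For the 1D instantaneous-source solution, setting ∂C/∂t = 0 at fixed x gives v²t² + 2Dt − x² = 0, so t = (√(D² + v²x²) − D)/v².
√(D² + v²x²) = √(0.0553² + 0.132² × 10.3²) = 1.361; v² = 0.017424.
t = (1.361 − 0.0553)/0.017424 = 74.9 days (vs. the pure-advection estimate x/v = 78.0 d).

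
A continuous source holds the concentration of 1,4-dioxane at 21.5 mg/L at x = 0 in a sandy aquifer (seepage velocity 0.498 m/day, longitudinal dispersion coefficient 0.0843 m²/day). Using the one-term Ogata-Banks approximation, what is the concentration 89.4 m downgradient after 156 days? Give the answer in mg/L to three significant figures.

For a continuous step input, C/C₀ ≈ ½·erfc((x−vt)/(2√(Dt))).
vt = 0.498 × 156 = 77.688 m and 2√(Dt) = 2√(0.0843 × 156) = 7.253 m.
Argument (x−vt)/(2√(Dt)) = (89.4 − 77.688)/7.253 = 1.615; ½·erfc(1.615) = 0.01119.
C = 21.5 × 0.01119 = 0.241 mg/L.

0.241 mg/L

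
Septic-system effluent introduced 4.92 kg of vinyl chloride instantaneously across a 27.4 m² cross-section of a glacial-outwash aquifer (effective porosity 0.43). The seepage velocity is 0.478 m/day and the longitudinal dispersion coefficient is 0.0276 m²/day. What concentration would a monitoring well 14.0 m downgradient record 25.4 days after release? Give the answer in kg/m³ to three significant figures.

For an instantaneous plane source, C(x,t) = M/(n_e·A·√(4πDt)) · exp(−(x−vt)²/(4Dt)), with n_e·A the pore (flow) area.
Plume center vt = 0.478 × 25.4 = 12.1412 m, so the well at 14.0 m is 1.8588 m downgradient of the peak.
√(4πDt) = 2.968 m, giving peak height M/(n_e·A·√(4πDt)) = 4.92/(0.43 × 27.4 × 2.968) = 0.1407 kg/m³.
(x−vt)²/(4Dt) = (1.8588)²/(4 × 0.0276 × 25.4) = 1.232; exp(−1.232) = 0.2917.
C = 0.1407 × 0.2917 = 0.0410 kg/m³.

0.0410 kg/m³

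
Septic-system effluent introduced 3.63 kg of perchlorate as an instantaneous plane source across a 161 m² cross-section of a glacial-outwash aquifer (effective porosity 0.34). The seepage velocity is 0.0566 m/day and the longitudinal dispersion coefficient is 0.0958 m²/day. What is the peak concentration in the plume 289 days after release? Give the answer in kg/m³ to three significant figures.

0.00356 kg/m³

The peak of an instantaneous 1D plume sits at x = vt; there the Gaussian factor is 1 and C_max = M/(n_e·A·√(4πDt)), where n_e·A is the pore area the mass is dissolved in.
√(4πDt) = √(4π × 0.0958 × 289) = 18.65 m, so C_max = 3.63/(0.34 × 161 × 18.65) = 0.00356 kg/m³.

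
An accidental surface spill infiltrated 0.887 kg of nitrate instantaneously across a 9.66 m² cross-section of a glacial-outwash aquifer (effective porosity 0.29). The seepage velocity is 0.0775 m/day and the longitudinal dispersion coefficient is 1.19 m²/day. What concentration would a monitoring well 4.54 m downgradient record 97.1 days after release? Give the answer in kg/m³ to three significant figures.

For an instantaneous plane source, C(x,t) = M/(n_e·A·√(4πDt)) · exp(−(x−vt)²/(4Dt)), with n_e·A the pore (flow) area.
Plume center vt = 0.0775 × 97.1 = 7.52525 m, so the well at 4.54 m is 2.98525 m upgradient of the peak.
√(4πDt) = 38.11 m, giving peak height M/(n_e·A·√(4πDt)) = 0.887/(0.29 × 9.66 × 38.11) = 0.008308 kg/m³.
(x−vt)²/(4Dt) = (-2.98525)²/(4 × 1.19 × 97.1) = 0.01928; exp(−0.01928) = 0.9809.
C = 0.008308 × 0.9809 = 0.00815 kg/m³.

0.00815 kg/m³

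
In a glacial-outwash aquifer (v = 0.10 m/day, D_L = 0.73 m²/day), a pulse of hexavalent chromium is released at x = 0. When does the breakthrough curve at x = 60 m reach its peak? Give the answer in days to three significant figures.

For the 1D instantaneous-source solution, setting ∂C/∂t = 0 at fixed x gives v²t² + 2Dt − x² = 0, so t = (√(D² + v²x²) − D)/v².
√(D² + v²x²) = √(0.73² + 0.10² × 60²) = 6.044; v² = 0.01.
t = (6.044 − 0.73)/0.01 = 531 days (vs. the pure-advection estimate x/v = 600 d).

531 days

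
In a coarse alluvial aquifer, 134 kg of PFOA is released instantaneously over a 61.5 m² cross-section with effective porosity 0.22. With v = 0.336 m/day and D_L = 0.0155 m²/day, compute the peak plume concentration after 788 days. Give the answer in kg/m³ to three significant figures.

0.799 kg/m³

The peak of an instantaneous 1D plume sits at x = vt; there the Gaussian factor is 1 and C_max = M/(n_e·A·√(4πDt)), where n_e·A is the pore area the mass is dissolved in.
√(4πDt) = √(4π × 0.0155 × 788) = 12.39 m, so C_max = 134/(0.22 × 61.5 × 12.39) = 0.799 kg/m³.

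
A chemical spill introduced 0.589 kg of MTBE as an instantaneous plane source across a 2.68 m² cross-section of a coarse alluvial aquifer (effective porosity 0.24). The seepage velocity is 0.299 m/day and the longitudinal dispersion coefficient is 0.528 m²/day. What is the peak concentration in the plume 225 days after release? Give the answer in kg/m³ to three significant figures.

0.0237 kg/m³

The peak of an instantaneous 1D plume sits at x = vt; there the Gaussian factor is 1 and C_max = M/(n_e·A·√(4πDt)), where n_e·A is the pore area the mass is dissolved in.
√(4πDt) = √(4π × 0.528 × 225) = 38.64 m, so C_max = 0.589/(0.24 × 2.68 × 38.64) = 0.0237 kg/m³.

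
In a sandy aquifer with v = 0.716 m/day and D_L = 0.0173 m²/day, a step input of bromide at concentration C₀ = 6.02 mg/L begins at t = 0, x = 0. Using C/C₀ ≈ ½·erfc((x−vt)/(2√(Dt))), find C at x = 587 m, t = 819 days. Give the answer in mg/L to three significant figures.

2.74 mg/L

For a continuous step input, C/C₀ ≈ ½·erfc((x−vt)/(2√(Dt))).
vt = 0.716 × 819 = 586.404 m and 2√(Dt) = 2√(0.0173 × 819) = 7.528 m.
Argument (x−vt)/(2√(Dt)) = (587 − 586.404)/7.528 = 0.07917; ½·erfc(0.07917) = 0.4554.
C = 6.02 × 0.4554 = 2.74 mg/L.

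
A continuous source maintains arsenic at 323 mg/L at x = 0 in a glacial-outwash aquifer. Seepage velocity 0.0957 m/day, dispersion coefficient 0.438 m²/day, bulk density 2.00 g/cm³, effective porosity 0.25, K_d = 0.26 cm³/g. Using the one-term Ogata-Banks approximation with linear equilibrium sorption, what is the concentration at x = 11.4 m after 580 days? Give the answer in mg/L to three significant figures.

Retardation factor R = 1 + ρ_b·K_d/n = 1 + 2.00 × 0.26/0.25 = 3.080.
Sorption retards both mechanisms: v_R = v/R = 0.03107 m/day, D_R = D/R = 0.1422 m²/day.
v_R·t = 0.03107 × 580 = 18.0206 m; 2√(D_R t) = 18.16 m; argument = (11.4 − 18.0206)/18.16 = -0.3646.
C = C₀ × ½·erfc(-0.3646) = 323 × 0.6969 = 225 mg/L.

225 mg/L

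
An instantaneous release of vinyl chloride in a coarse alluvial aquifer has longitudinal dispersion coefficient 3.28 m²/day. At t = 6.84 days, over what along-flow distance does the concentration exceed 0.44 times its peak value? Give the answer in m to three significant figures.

The plume is Gaussian with σ = √(2Dt) = √(2 × 3.28 × 6.84) = 6.699 m.
C/C_peak = exp(−Δx²/(2σ²)) = 0.44 ⇒ Δx = σ·√(−2 ln 0.44) = 6.699 × 1.281 = 8.581 m.
Width = 2Δx = 17.2 m.

17.2 m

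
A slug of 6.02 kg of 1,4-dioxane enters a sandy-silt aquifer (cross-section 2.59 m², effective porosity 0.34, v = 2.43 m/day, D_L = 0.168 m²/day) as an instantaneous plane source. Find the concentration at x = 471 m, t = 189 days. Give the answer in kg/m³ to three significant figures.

For an instantaneous plane source, C(x,t) = M/(n_e·A·√(4πDt)) · exp(−(x−vt)²/(4Dt)), with n_e·A the pore (flow) area.
Plume center vt = 2.43 × 189 = 459.27 m, so the well at 471 m is 11.73 m downgradient of the peak.
√(4πDt) = 19.98 m, giving peak height M/(n_e·A·√(4πDt)) = 6.02/(0.34 × 2.59 × 19.98) = 0.3422 kg/m³.
(x−vt)²/(4Dt) = (11.73)²/(4 × 0.168 × 189) = 1.083; exp(−1.083) = 0.3386.
C = 0.3422 × 0.3386 = 0.116 kg/m³.

0.116 kg/m³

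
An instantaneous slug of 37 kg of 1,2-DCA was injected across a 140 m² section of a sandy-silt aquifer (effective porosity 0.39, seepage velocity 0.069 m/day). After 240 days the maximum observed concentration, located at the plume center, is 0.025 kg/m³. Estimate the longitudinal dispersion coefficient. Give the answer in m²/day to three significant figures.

At the plume center C_max = M/(n_e·A·√(4πDt)), so D = M²/(4πt·(n_e·A·C_max)²).
n_e·A·C_max = 0.39 × 140 × 0.025 = 1.365 kg/m.
D = 37²/(4π × 240 × 1.365²) = 0.244 m²/day.

0.244 m²/day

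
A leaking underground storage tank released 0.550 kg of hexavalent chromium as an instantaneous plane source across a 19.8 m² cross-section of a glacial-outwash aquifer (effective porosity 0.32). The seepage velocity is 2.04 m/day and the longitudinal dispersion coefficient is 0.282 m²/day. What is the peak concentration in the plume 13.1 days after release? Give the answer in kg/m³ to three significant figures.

The peak of an instantaneous 1D plume sits at x = vt; there the Gaussian factor is 1 and C_max = M/(n_e·A·√(4πDt)), where n_e·A is the pore area the mass is dissolved in.
√(4πDt) = √(4π × 0.282 × 13.1) = 6.813 m, so C_max = 0.550/(0.32 × 19.8 × 6.813) = 0.0127 kg/m³.

0.0127 kg/m³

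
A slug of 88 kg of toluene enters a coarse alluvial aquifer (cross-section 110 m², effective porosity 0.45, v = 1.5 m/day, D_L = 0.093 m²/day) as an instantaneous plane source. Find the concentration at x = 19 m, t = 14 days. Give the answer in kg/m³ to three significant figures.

For an instantaneous plane source, C(x,t) = M/(n_e·A·√(4πDt)) · exp(−(x−vt)²/(4Dt)), with n_e·A the pore (flow) area.
Plume center vt = 1.5 × 14 = 21 m, so the well at 19 m is 2 m upgradient of the peak.
√(4πDt) = 4.045 m, giving peak height M/(n_e·A·√(4πDt)) = 88/(0.45 × 110 × 4.045) = 0.4395 kg/m³.
(x−vt)²/(4Dt) = (-2)²/(4 × 0.093 × 14) = 0.7680; exp(−0.7680) = 0.4639.
C = 0.4395 × 0.4639 = 0.204 kg/m³.

0.204 kg/m³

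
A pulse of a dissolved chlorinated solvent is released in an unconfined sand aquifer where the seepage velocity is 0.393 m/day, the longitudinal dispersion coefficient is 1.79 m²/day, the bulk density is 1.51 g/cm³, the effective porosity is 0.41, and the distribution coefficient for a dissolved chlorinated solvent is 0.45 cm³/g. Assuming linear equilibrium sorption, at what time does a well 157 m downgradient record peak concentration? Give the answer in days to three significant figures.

Retardation factor R = 1 + ρ_b·K_d/n = 1 + 1.51 × 0.45/0.41 = 2.657.
Sorption retards both mechanisms: v_R = v/R = 0.1479 m/day, D_R = D/R = 0.6737 m²/day.
Peak time from v_R²t² + 2D_R t − x² = 0: t = (√(D_R² + v_R²x²) − D_R)/v_R².
√(D_R² + v_R²x²) = √(0.6737² + 0.1479² × 157²) = 23.23; v_R² = 0.02187.
t = (23.23 − 0.6737)/0.02187 = 1030 days.

1030 days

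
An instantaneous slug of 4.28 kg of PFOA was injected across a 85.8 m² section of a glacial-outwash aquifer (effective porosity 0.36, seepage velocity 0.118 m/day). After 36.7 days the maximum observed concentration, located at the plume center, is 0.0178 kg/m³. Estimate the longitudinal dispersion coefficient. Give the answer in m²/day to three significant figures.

0.131 m²/day

At the plume center C_max = M/(n_e·A·√(4πDt)), so D = M²/(4πt·(n_e·A·C_max)²).
n_e·A·C_max = 0.36 × 85.8 × 0.0178 = 0.5498 kg/m.
D = 4.28²/(4π × 36.7 × 0.5498²) = 0.131 m²/day.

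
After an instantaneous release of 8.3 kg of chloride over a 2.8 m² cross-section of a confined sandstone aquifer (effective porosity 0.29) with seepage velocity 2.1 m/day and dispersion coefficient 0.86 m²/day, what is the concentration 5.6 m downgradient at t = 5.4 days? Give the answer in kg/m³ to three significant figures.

For an instantaneous plane source, C(x,t) = M/(n_e·A·√(4πDt)) · exp(−(x−vt)²/(4Dt)), with n_e·A the pore (flow) area.
Plume center vt = 2.1 × 5.4 = 11.34 m, so the well at 5.6 m is 5.74 m upgradient of the peak.
√(4πDt) = 7.639 m, giving peak height M/(n_e·A·√(4πDt)) = 8.3/(0.29 × 2.8 × 7.639) = 1.338 kg/m³.
(x−vt)²/(4Dt) = (-5.74)²/(4 × 0.86 × 5.4) = 1.774; exp(−1.774) = 0.1697.
C = 1.338 × 0.1697 = 0.227 kg/m³.

0.227 kg/m³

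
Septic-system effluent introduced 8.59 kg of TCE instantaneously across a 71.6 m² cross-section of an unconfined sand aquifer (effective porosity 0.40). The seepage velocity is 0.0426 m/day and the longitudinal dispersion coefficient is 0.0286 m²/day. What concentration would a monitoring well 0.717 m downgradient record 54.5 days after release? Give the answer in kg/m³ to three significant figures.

0.0448 kg/m³

For an instantaneous plane source, C(x,t) = M/(n_e·A·√(4πDt)) · exp(−(x−vt)²/(4Dt)), with n_e·A the pore (flow) area.
Plume center vt = 0.0426 × 54.5 = 2.3217 m, so the well at 0.717 m is 1.6047 m upgradient of the peak.
√(4πDt) = 4.426 m, giving peak height M/(n_e·A·√(4πDt)) = 8.59/(0.40 × 71.6 × 4.426) = 0.06777 kg/m³.
(x−vt)²/(4Dt) = (-1.6047)²/(4 × 0.0286 × 54.5) = 0.4130; exp(−0.4130) = 0.6617.
C = 0.06777 × 0.6617 = 0.0448 kg/m³.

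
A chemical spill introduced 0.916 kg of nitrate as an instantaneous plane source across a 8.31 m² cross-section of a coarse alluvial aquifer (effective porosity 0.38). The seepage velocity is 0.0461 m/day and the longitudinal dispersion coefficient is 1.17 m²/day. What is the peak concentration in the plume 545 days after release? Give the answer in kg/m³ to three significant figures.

0.00324 kg/m³

The peak of an instantaneous 1D plume sits at x = vt; there the Gaussian factor is 1 and C_max = M/(n_e·A·√(4πDt)), where n_e·A is the pore area the mass is dissolved in.
√(4πDt) = √(4π × 1.17 × 545) = 89.52 m, so C_max = 0.916/(0.38 × 8.31 × 89.52) = 0.00324 kg/m³.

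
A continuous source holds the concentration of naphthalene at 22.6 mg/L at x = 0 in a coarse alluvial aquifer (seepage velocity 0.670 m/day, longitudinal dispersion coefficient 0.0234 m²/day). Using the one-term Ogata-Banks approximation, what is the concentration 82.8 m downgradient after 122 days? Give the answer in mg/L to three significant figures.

For a continuous step input, C/C₀ ≈ ½·erfc((x−vt)/(2√(Dt))).
vt = 0.670 × 122 = 81.74 m and 2√(Dt) = 2√(0.0234 × 122) = 3.379 m.
Argument (x−vt)/(2√(Dt)) = (82.8 − 81.74)/3.379 = 0.3137; ½·erfc(0.3137) = 0.3287.
C = 22.6 × 0.3287 = 7.43 mg/L.

7.43 mg/L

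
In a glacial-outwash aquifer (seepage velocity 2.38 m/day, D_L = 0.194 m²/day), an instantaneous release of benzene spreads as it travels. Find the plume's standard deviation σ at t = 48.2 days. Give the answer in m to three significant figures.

Dispersive spreading gives a Gaussian with σ² = 2Dt; advection only shifts the center.
σ = √(2 × 0.194 × 48.2) = 4.32 m.

4.32 m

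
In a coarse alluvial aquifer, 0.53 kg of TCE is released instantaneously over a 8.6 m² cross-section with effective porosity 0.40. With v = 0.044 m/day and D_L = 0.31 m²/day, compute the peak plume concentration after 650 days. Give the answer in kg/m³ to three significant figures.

The peak of an instantaneous 1D plume sits at x = vt; there the Gaussian factor is 1 and C_max = M/(n_e·A·√(4πDt)), where n_e·A is the pore area the mass is dissolved in.
√(4πDt) = √(4π × 0.31 × 650) = 50.32 m, so C_max = 0.53/(0.40 × 8.6 × 50.32) = 0.00306 kg/m³.

0.00306 kg/m³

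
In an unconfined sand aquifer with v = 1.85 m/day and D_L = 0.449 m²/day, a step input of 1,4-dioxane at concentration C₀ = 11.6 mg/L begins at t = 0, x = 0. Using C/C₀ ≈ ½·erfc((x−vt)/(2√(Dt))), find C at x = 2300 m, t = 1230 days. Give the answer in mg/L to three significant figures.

2.67 mg/L

For a continuous step input, C/C₀ ≈ ½·erfc((x−vt)/(2√(Dt))).
vt = 1.85 × 1230 = 2275.5 m and 2√(Dt) = 2√(0.449 × 1230) = 47.00 m.
Argument (x−vt)/(2√(Dt)) = (2300 − 2275.5)/47.00 = 0.5213; ½·erfc(0.5213) = 0.2305.
C = 11.6 × 0.2305 = 2.67 mg/L.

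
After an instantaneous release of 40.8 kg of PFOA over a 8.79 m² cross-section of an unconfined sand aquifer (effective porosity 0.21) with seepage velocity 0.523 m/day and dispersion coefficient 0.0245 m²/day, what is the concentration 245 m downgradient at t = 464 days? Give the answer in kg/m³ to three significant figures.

For an instantaneous plane source, C(x,t) = M/(n_e·A·√(4πDt)) · exp(−(x−vt)²/(4Dt)), with n_e·A the pore (flow) area.
Plume center vt = 0.523 × 464 = 242.672 m, so the well at 245 m is 2.328 m downgradient of the peak.
√(4πDt) = 11.95 m, giving peak height M/(n_e·A·√(4πDt)) = 40.8/(0.21 × 8.79 × 11.95) = 1.850 kg/m³.
(x−vt)²/(4Dt) = (2.328)²/(4 × 0.0245 × 464) = 0.1192; exp(−0.1192) = 0.8876.
C = 1.850 × 0.8876 = 1.64 kg/m³.

1.64 kg/m³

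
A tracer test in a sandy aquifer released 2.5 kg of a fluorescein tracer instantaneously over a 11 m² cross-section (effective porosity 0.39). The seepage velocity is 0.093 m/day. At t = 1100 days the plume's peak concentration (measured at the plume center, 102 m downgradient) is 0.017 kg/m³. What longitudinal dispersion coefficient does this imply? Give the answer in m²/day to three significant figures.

0.0850 m²/day

At the plume center C_max = M/(n_e·A·√(4πDt)), so D = M²/(4πt·(n_e·A·C_max)²).
n_e·A·C_max = 0.39 × 11 × 0.017 = 0.07293 kg/m.
D = 2.5²/(4π × 1100 × 0.07293²) = 0.0850 m²/day.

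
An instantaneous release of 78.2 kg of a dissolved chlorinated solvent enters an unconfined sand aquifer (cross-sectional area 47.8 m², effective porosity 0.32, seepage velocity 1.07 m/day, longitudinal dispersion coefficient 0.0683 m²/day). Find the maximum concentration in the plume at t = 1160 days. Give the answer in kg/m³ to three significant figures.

0.162 kg/m³

The peak of an instantaneous 1D plume sits at x = vt; there the Gaussian factor is 1 and C_max = M/(n_e·A·√(4πDt)), where n_e·A is the pore area the mass is dissolved in.
√(4πDt) = √(4π × 0.0683 × 1160) = 31.55 m, so C_max = 78.2/(0.32 × 47.8 × 31.55) = 0.162 kg/m³.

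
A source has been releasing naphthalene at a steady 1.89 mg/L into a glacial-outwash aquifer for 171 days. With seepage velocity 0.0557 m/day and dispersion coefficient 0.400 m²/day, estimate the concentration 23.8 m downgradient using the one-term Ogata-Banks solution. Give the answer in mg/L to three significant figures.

0.210 mg/L

For a continuous step input, C/C₀ ≈ ½·erfc((x−vt)/(2√(Dt))).
vt = 0.0557 × 171 = 9.5247 m and 2√(Dt) = 2√(0.400 × 171) = 16.54 m.
Argument (x−vt)/(2√(Dt)) = (23.8 − 9.5247)/16.54 = 0.8631; ½·erfc(0.8631) = 0.1111.
C = 1.89 × 0.1111 = 0.210 mg/L.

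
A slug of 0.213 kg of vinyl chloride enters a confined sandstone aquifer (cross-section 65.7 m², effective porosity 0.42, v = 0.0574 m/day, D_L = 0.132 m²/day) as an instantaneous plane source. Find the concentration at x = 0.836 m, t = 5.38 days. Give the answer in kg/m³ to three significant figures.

For an instantaneous plane source, C(x,t) = M/(n_e·A·√(4πDt)) · exp(−(x−vt)²/(4Dt)), with n_e·A the pore (flow) area.
Plume center vt = 0.0574 × 5.38 = 0.308812 m, so the well at 0.836 m is 0.527188 m downgradient of the peak.
√(4πDt) = 2.987 m, giving peak height M/(n_e·A·√(4πDt)) = 0.213/(0.42 × 65.7 × 2.987) = 0.002584 kg/m³.
(x−vt)²/(4Dt) = (0.527188)²/(4 × 0.132 × 5.38) = 0.09784; exp(−0.09784) = 0.9068.
C = 0.002584 × 0.9068 = 0.00234 kg/m³.

0.00234 kg/m³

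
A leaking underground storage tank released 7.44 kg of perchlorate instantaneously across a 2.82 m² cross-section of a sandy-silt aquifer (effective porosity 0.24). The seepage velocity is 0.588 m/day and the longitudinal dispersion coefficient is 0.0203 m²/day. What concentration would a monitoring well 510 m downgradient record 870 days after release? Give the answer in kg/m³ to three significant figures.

0.713 kg/m³

For an instantaneous plane source, C(x,t) = M/(n_e·A·√(4πDt)) · exp(−(x−vt)²/(4Dt)), with n_e·A the pore (flow) area.
Plume center vt = 0.588 × 870 = 511.56 m, so the well at 510 m is 1.56 m upgradient of the peak.
√(4πDt) = 14.90 m, giving peak height M/(n_e·A·√(4πDt)) = 7.44/(0.24 × 2.82 × 14.90) = 0.7378 kg/m³.
(x−vt)²/(4Dt) = (-1.56)²/(4 × 0.0203 × 870) = 0.03445; exp(−0.03445) = 0.9661.
C = 0.7378 × 0.9661 = 0.713 kg/m³.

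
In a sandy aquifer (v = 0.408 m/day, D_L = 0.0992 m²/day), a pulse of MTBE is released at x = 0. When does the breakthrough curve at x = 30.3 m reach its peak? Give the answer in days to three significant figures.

For the 1D instantaneous-source solution, setting ∂C/∂t = 0 at fixed x gives v²t² + 2Dt − x² = 0, so t = (√(D² + v²x²) − D)/v².
√(D² + v²x²) = √(0.0992² + 0.408² × 30.3²) = 12.36; v² = 0.166464.
t = (12.36 − 0.0992)/0.166464 = 73.7 days (vs. the pure-advection estimate x/v = 74.3 d).

73.7 days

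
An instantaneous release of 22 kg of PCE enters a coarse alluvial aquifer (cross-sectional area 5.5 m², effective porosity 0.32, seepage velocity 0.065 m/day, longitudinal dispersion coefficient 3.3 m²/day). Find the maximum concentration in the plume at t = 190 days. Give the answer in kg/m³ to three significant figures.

0.141 kg/m³

The peak of an instantaneous 1D plume sits at x = vt; there the Gaussian factor is 1 and C_max = M/(n_e·A·√(4πDt)), where n_e·A is the pore area the mass is dissolved in.
√(4πDt) = √(4π × 3.3 × 190) = 88.76 m, so C_max = 22/(0.32 × 5.5 × 88.76) = 0.141 kg/m³.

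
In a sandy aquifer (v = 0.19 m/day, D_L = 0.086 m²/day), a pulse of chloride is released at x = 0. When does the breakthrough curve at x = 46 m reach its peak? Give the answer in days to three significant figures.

240 days

For the 1D instantaneous-source solution, setting ∂C/∂t = 0 at fixed x gives v²t² + 2Dt − x² = 0, so t = (√(D² + v²x²) − D)/v².
√(D² + v²x²) = √(0.086² + 0.19² × 46²) = 8.740; v² = 0.0361.
t = (8.740 − 0.086)/0.0361 = 240 days (vs. the pure-advection estimate x/v = 242 d).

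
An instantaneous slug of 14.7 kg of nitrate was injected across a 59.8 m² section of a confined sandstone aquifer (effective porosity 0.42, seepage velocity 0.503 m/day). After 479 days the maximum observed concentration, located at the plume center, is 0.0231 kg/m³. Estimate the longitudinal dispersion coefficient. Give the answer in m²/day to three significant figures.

0.107 m²/day

At the plume center C_max = M/(n_e·A·√(4πDt)), so D = M²/(4πt·(n_e·A·C_max)²).
n_e·A·C_max = 0.42 × 59.8 × 0.0231 = 0.5802 kg/m.
D = 14.7²/(4π × 479 × 0.5802²) = 0.107 m²/day.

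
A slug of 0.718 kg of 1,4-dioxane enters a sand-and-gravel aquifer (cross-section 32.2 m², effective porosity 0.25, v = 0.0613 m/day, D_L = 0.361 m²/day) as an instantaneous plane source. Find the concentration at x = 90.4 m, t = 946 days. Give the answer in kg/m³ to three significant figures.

0.000631 kg/m³

For an instantaneous plane source, C(x,t) = M/(n_e·A·√(4πDt)) · exp(−(x−vt)²/(4Dt)), with n_e·A the pore (flow) area.
Plume center vt = 0.0613 × 946 = 57.9898 m, so the well at 90.4 m is 32.4102 m downgradient of the peak.
√(4πDt) = 65.51 m, giving peak height M/(n_e·A·√(4πDt)) = 0.718/(0.25 × 32.2 × 65.51) = 0.001362 kg/m³.
(x−vt)²/(4Dt) = (32.4102)²/(4 × 0.361 × 946) = 0.7690; exp(−0.7690) = 0.4635.
C = 0.001362 × 0.4635 = 0.000631 kg/m³.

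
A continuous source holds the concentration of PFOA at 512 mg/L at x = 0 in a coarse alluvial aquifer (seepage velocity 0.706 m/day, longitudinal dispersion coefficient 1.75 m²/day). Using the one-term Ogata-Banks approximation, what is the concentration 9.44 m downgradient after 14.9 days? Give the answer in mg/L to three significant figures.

For a continuous step input, C/C₀ ≈ ½·erfc((x−vt)/(2√(Dt))).
vt = 0.706 × 14.9 = 10.5194 m and 2√(Dt) = 2√(1.75 × 14.9) = 10.21 m.
Argument (x−vt)/(2√(Dt)) = (9.44 − 10.5194)/10.21 = -0.1057; ½·erfc(-0.1057) = 0.5594.
C = 512 × 0.5594 = 286 mg/L.

286 mg/L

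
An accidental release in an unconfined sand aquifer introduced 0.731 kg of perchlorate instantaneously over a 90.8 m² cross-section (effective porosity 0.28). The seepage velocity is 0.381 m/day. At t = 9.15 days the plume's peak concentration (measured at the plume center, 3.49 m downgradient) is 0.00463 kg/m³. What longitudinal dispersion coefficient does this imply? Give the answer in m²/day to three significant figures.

0.335 m²/day

At the plume center C_max = M/(n_e·A·√(4πDt)), so D = M²/(4πt·(n_e·A·C_max)²).
n_e·A·C_max = 0.28 × 90.8 × 0.00463 = 0.1177 kg/m.
D = 0.731²/(4π × 9.15 × 0.1177²) = 0.335 m²/day.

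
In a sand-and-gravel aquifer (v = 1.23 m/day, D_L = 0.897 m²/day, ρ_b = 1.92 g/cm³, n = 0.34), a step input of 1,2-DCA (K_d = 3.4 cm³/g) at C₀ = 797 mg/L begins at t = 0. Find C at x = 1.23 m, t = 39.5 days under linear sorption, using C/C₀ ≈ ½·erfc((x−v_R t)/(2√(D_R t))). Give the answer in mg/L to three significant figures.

586 mg/L

Retardation factor R = 1 + ρ_b·K_d/n = 1 + 1.92 × 3.4/0.34 = 20.20.
Sorption retards both mechanisms: v_R = v/R = 0.06089 m/day, D_R = D/R = 0.04441 m²/day.
v_R·t = 0.06089 × 39.5 = 2.405155 m; 2√(D_R t) = 2.649 m; argument = (1.23 − 2.405155)/2.649 = -0.4436.
C = C₀ × ½·erfc(-0.4436) = 797 × 0.7348 = 586 mg/L.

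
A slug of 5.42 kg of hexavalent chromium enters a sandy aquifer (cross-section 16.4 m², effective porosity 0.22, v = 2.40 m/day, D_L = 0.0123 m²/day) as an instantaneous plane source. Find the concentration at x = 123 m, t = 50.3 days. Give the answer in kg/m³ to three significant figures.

For an instantaneous plane source, C(x,t) = M/(n_e·A·√(4πDt)) · exp(−(x−vt)²/(4Dt)), with n_e·A the pore (flow) area.
Plume center vt = 2.40 × 50.3 = 120.72 m, so the well at 123 m is 2.28 m downgradient of the peak.
√(4πDt) = 2.788 m, giving peak height M/(n_e·A·√(4πDt)) = 5.42/(0.22 × 16.4 × 2.788) = 0.5388 kg/m³.
(x−vt)²/(4Dt) = (2.28)²/(4 × 0.0123 × 50.3) = 2.101; exp(−2.101) = 0.1223.
C = 0.5388 × 0.1223 = 0.0659 kg/m³.

0.0659 kg/m³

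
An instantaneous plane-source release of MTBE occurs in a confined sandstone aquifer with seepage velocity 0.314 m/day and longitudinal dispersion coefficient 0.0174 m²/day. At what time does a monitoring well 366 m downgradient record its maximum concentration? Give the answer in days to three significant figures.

For the 1D instantaneous-source solution, setting ∂C/∂t = 0 at fixed x gives v²t² + 2Dt − x² = 0, so t = (√(D² + v²x²) − D)/v².
√(D² + v²x²) = √(0.0174² + 0.314² × 366²) = 114.9; v² = 0.098596.
t = (114.9 − 0.0174)/0.098596 = 1170 days (vs. the pure-advection estimate x/v = 1170 d).

1170 days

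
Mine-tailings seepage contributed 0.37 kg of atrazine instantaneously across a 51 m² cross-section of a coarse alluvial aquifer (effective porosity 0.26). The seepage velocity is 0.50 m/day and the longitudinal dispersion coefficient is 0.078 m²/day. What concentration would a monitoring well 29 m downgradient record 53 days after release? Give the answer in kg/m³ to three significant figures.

0.00265 kg/m³

For an instantaneous plane source, C(x,t) = M/(n_e·A·√(4πDt)) · exp(−(x−vt)²/(4Dt)), with n_e·A the pore (flow) area.
Plume center vt = 0.50 × 53 = 26.5 m, so the well at 29 m is 2.5 m downgradient of the peak.
√(4πDt) = 7.208 m, giving peak height M/(n_e·A·√(4πDt)) = 0.37/(0.26 × 51 × 7.208) = 0.003871 kg/m³.
(x−vt)²/(4Dt) = (2.5)²/(4 × 0.078 × 53) = 0.3780; exp(−0.3780) = 0.6852.
C = 0.003871 × 0.6852 = 0.00265 kg/m³.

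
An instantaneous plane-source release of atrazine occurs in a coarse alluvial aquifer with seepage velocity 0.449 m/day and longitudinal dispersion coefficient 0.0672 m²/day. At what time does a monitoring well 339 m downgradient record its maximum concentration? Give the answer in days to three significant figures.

755 days

For the 1D instantaneous-source solution, setting ∂C/∂t = 0 at fixed x gives v²t² + 2Dt − x² = 0, so t = (√(D² + v²x²) − D)/v².
√(D² + v²x²) = √(0.0672² + 0.449² × 339²) = 152.2; v² = 0.201601.
t = (152.2 − 0.0672)/0.201601 = 755 days (vs. the pure-advection estimate x/v = 755 d).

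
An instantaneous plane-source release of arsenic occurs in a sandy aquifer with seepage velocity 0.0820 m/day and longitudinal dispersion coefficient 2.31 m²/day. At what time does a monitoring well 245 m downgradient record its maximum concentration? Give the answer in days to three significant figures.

2660 days

For the 1D instantaneous-source solution, setting ∂C/∂t = 0 at fixed x gives v²t² + 2Dt − x² = 0, so t = (√(D² + v²x²) − D)/v².
√(D² + v²x²) = √(2.31² + 0.0820² × 245²) = 20.22; v² = 0.006724.
t = (20.22 − 2.31)/0.006724 = 2660 days (vs. the pure-advection estimate x/v = 2990 d).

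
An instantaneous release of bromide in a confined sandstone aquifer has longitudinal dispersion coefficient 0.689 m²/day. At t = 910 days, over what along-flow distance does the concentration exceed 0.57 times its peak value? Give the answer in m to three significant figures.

The plume is Gaussian with σ = √(2Dt) = √(2 × 0.689 × 910) = 35.41 m.
C/C_peak = exp(−Δx²/(2σ²)) = 0.57 ⇒ Δx = σ·√(−2 ln 0.57) = 35.41 × 1.060 = 37.53 m.
Width = 2Δx = 75.1 m.

75.1 m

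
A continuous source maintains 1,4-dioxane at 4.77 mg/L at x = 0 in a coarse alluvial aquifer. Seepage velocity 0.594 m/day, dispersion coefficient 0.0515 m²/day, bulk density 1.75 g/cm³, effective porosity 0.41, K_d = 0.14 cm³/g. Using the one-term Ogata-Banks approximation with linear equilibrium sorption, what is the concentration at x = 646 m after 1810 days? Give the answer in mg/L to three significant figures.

4.74 mg/L

Retardation factor R = 1 + ρ_b·K_d/n = 1 + 1.75 × 0.14/0.41 = 1.598.
Sorption retards both mechanisms: v_R = v/R = 0.3717 m/day, D_R = D/R = 0.03223 m²/day.
v_R·t = 0.3717 × 1810 = 672.777 m; 2√(D_R t) = 15.28 m; argument = (646 − 672.777)/15.28 = -1.752.
C = C₀ × ½·erfc(-1.752) = 4.77 × 0.9934 = 4.74 mg/L.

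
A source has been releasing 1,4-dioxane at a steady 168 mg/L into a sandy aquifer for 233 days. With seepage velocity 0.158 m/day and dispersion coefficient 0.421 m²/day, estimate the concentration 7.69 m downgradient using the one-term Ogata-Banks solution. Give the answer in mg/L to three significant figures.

For a continuous step input, C/C₀ ≈ ½·erfc((x−vt)/(2√(Dt))).
vt = 0.158 × 233 = 36.814 m and 2√(Dt) = 2√(0.421 × 233) = 19.81 m.
Argument (x−vt)/(2√(Dt)) = (7.69 − 36.814)/19.81 = -1.470; ½·erfc(-1.470) = 0.9812.
C = 168 × 0.9812 = 165 mg/L.

165 mg/L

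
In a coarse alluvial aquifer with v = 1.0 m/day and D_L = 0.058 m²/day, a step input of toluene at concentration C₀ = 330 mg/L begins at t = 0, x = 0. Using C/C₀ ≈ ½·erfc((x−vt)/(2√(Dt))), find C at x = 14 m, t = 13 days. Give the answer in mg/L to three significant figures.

68.6 mg/L

For a continuous step input, C/C₀ ≈ ½·erfc((x−vt)/(2√(Dt))).
vt = 1.0 × 13 = 13 m and 2√(Dt) = 2√(0.058 × 13) = 1.737 m.
Argument (x−vt)/(2√(Dt)) = (14 − 13)/1.737 = 0.5757; ½·erfc(0.5757) = 0.2078.
C = 330 × 0.2078 = 68.6 mg/L.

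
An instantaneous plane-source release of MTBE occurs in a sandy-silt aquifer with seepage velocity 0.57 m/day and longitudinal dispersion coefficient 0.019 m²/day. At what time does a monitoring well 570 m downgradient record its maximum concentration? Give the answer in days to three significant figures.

For the 1D instantaneous-source solution, setting ∂C/∂t = 0 at fixed x gives v²t² + 2Dt − x² = 0, so t = (√(D² + v²x²) − D)/v².
√(D² + v²x²) = √(0.019² + 0.57² × 570²) = 324.9; v² = 0.3249.
t = (324.9 − 0.019)/0.3249 = 1000 days (vs. the pure-advection estimate x/v = 1000 d).

1000 days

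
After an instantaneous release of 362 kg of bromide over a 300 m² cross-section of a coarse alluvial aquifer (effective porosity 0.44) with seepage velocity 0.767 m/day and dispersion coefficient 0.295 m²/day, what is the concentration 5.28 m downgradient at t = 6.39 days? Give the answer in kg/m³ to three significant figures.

For an instantaneous plane source, C(x,t) = M/(n_e·A·√(4πDt)) · exp(−(x−vt)²/(4Dt)), with n_e·A the pore (flow) area.
Plume center vt = 0.767 × 6.39 = 4.90113 m, so the well at 5.28 m is 0.37887 m downgradient of the peak.
√(4πDt) = 4.867 m, giving peak height M/(n_e·A·√(4πDt)) = 362/(0.44 × 300 × 4.867) = 0.5635 kg/m³.
(x−vt)²/(4Dt) = (0.37887)²/(4 × 0.295 × 6.39) = 0.01904; exp(−0.01904) = 0.9811.
C = 0.5635 × 0.9811 = 0.553 kg/m³.

0.553 kg/m³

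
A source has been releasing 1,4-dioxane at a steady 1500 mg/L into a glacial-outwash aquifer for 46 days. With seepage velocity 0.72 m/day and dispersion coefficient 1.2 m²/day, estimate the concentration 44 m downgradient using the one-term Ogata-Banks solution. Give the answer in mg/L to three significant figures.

225 mg/L

For a continuous step input, C/C₀ ≈ ½·erfc((x−vt)/(2√(Dt))).
vt = 0.72 × 46 = 33.12 m and 2√(Dt) = 2√(1.2 × 46) = 14.86 m.
Argument (x−vt)/(2√(Dt)) = (44 − 33.12)/14.86 = 0.7322; ½·erfc(0.7322) = 0.1502.
C = 1500 × 0.1502 = 225 mg/L.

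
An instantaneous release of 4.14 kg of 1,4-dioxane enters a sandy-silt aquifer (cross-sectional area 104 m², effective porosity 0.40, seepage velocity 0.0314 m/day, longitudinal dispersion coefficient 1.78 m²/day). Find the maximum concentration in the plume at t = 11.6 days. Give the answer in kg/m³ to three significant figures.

The peak of an instantaneous 1D plume sits at x = vt; there the Gaussian factor is 1 and C_max = M/(n_e·A·√(4πDt)), where n_e·A is the pore area the mass is dissolved in.
√(4πDt) = √(4π × 1.78 × 11.6) = 16.11 m, so C_max = 4.14/(0.40 × 104 × 16.11) = 0.00618 kg/m³.

0.00618 kg/m³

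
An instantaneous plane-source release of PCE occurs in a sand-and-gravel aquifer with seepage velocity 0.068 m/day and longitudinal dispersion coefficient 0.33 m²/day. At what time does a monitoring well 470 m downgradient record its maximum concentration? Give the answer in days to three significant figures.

6840 days

For the 1D instantaneous-source solution, setting ∂C/∂t = 0 at fixed x gives v²t² + 2Dt − x² = 0, so t = (√(D² + v²x²) − D)/v².
√(D² + v²x²) = √(0.33² + 0.068² × 470²) = 31.96; v² = 0.004624.
t = (31.96 − 0.33)/0.004624 = 6840 days (vs. the pure-advection estimate x/v = 6910 d).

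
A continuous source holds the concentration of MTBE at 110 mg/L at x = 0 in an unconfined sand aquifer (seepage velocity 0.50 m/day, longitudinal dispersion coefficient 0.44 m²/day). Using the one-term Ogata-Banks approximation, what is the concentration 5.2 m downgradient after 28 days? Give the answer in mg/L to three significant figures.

106 mg/L

For a continuous step input, C/C₀ ≈ ½·erfc((x−vt)/(2√(Dt))).
vt = 0.50 × 28 = 14 m and 2√(Dt) = 2√(0.44 × 28) = 7.020 m.
Argument (x−vt)/(2√(Dt)) = (5.2 − 14)/7.020 = -1.254; ½·erfc(-1.254) = 0.9619.
C = 110 × 0.9619 = 106 mg/L.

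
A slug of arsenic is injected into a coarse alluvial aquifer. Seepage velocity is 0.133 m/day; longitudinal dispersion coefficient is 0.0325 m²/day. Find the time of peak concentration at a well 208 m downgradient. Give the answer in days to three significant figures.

1560 days

For the 1D instantaneous-source solution, setting ∂C/∂t = 0 at fixed x gives v²t² + 2Dt − x² = 0, so t = (√(D² + v²x²) − D)/v².
√(D² + v²x²) = √(0.0325² + 0.133² × 208²) = 27.66; v² = 0.017689.
t = (27.66 − 0.0325)/0.017689 = 1560 days (vs. the pure-advection estimate x/v = 1560 d).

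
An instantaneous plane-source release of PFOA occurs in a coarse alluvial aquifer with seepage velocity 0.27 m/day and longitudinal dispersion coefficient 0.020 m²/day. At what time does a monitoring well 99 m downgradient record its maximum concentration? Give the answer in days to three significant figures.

For the 1D instantaneous-source solution, setting ∂C/∂t = 0 at fixed x gives v²t² + 2Dt − x² = 0, so t = (√(D² + v²x²) − D)/v².
√(D² + v²x²) = √(0.020² + 0.27² × 99²) = 26.73; v² = 0.0729.
t = (26.73 − 0.020)/0.0729 = 366 days (vs. the pure-advection estimate x/v = 367 d).

366 days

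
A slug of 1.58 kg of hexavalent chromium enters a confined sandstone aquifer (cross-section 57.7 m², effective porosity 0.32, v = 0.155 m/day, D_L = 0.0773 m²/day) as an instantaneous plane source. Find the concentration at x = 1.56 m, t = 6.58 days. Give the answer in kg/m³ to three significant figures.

0.0293 kg/m³

For an instantaneous plane source, C(x,t) = M/(n_e·A·√(4πDt)) · exp(−(x−vt)²/(4Dt)), with n_e·A the pore (flow) area.
Plume center vt = 0.155 × 6.58 = 1.0199 m, so the well at 1.56 m is 0.5401 m downgradient of the peak.
√(4πDt) = 2.528 m, giving peak height M/(n_e·A·√(4πDt)) = 1.58/(0.32 × 57.7 × 2.528) = 0.03385 kg/m³.
(x−vt)²/(4Dt) = (0.5401)²/(4 × 0.0773 × 6.58) = 0.1434; exp(−0.1434) = 0.8664.
C = 0.03385 × 0.8664 = 0.0293 kg/m³.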